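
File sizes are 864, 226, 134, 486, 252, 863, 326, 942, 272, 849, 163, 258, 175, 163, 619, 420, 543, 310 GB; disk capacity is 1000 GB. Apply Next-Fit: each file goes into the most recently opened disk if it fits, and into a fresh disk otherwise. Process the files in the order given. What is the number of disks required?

864 GB → disk 1 (remaining 136 GB)
226 GB → disk 2 (remaining 774 GB)
134 GB → disk 2 (remaining 640 GB)
486 GB → disk 2 (remaining 154 GB)
252 GB → disk 3 (remaining 748 GB)
863 GB → disk 4 (remaining 137 GB)
326 GB → disk 5 (remaining 674 GB)
942 GB → disk 6 (remaining 58 GB)
272 GB → disk 7 (remaining 728 GB)
849 GB → disk 8 (remaining 151 GB)
163 GB → disk 9 (remaining 837 GB)
258 GB → disk 9 (remaining 579 GB)
175 GB → disk 9 (remaining 404 GB)
163 GB → disk 9 (remaining 241 GB)
619 GB → disk 10 (remaining 381 GB)
420 GB → disk 11 (remaining 580 GB)
543 GB → disk 11 (remaining 37 GB)
310 GB → disk 12 (remaining 690 GB)
Final disks: [864] [226,134,486] [252] [863] [326] [942] [272] [849] [163,258,175,163] [619] [420,543] [310].

12 disks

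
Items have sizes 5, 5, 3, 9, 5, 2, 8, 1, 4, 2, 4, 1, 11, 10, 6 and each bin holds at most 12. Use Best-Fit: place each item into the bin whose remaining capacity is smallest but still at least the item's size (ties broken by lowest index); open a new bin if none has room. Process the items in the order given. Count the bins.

Put 5 in bin 1; 7 remain.
Put 5 in bin 1; 2 remain.
Put 3 in bin 2; 9 remain.
Put 9 in bin 2; 0 remain.
Put 5 in bin 3; 7 remain.
Put 2 in bin 1; 0 remain.
Put 8 in bin 4; 4 remain.
Put 1 in bin 4; 3 remain.
Put 4 in bin 3; 3 remain.
Put 2 in bin 3; 1 remain.
Put 4 in bin 5; 8 remain.
Put 1 in bin 3; 0 remain.
Put 11 in bin 6; 1 remain.
Put 10 in bin 7; 2 remain.
Put 6 in bin 5; 2 remain.

7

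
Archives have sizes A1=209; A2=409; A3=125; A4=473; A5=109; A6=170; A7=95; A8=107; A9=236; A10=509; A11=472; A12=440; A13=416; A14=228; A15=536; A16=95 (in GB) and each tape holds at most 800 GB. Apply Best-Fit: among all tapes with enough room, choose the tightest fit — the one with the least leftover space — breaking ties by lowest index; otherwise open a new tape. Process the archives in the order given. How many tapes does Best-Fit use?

8

A1 (209 GB) → tape 1 (remaining 591 GB)
A2 (409 GB) → tape 1 (remaining 182 GB)
A3 (125 GB) → tape 1 (remaining 57 GB)
A4 (473 GB) → tape 2 (remaining 327 GB)
A5 (109 GB) → tape 2 (remaining 218 GB)
A6 (170 GB) → tape 2 (remaining 48 GB)
A7 (95 GB) → tape 3 (remaining 705 GB)
A8 (107 GB) → tape 3 (remaining 598 GB)
A9 (236 GB) → tape 3 (remaining 362 GB)
A10 (509 GB) → tape 4 (remaining 291 GB)
A11 (472 GB) → tape 5 (remaining 328 GB)
A12 (440 GB) → tape 6 (remaining 360 GB)
A13 (416 GB) → tape 7 (remaining 384 GB)
A14 (228 GB) → tape 4 (remaining 63 GB)
A15 (536 GB) → tape 8 (remaining 264 GB)
A16 (95 GB) → tape 8 (remaining 169 GB)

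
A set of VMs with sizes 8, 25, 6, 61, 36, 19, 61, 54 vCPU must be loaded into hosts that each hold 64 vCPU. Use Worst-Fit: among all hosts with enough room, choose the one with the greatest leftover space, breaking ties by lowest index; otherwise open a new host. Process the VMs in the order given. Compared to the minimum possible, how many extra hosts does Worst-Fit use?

Worst-Fit: [8,25,6] [61] [36,19] [61] [54] → 5 hosts.
Total size 270 vCPU; any packing needs at least ⌈270/64⌉ = 5 hosts.
So 5 is already optimal.

0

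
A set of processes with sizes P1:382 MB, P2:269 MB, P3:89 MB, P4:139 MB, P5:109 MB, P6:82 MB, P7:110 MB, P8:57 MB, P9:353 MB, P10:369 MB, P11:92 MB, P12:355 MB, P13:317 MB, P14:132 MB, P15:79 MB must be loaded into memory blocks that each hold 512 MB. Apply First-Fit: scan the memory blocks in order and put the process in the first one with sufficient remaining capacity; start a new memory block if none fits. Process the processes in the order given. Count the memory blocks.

7 memory blocks

memory block 1: place P1 (382 MB), 130 MB left
memory block 2: place P2 (269 MB), 243 MB left
memory block 1: place P3 (89 MB), 41 MB left
memory block 2: place P4 (139 MB), 104 MB left
memory block 3: place P5 (109 MB), 403 MB left
memory block 2: place P6 (82 MB), 22 MB left
memory block 3: place P7 (110 MB), 293 MB left
memory block 3: place P8 (57 MB), 236 MB left
memory block 4: place P9 (353 MB), 159 MB left
memory block 5: place P10 (369 MB), 143 MB left
memory block 3: place P11 (92 MB), 144 MB left
memory block 6: place P12 (355 MB), 157 MB left
memory block 7: place P13 (317 MB), 195 MB left
memory block 3: place P14 (132 MB), 12 MB left
memory block 4: place P15 (79 MB), 80 MB left
Final memory blocks: [382,89] [269,139,82] [109,110,57,92,132] [353,79] [369] [355] [317].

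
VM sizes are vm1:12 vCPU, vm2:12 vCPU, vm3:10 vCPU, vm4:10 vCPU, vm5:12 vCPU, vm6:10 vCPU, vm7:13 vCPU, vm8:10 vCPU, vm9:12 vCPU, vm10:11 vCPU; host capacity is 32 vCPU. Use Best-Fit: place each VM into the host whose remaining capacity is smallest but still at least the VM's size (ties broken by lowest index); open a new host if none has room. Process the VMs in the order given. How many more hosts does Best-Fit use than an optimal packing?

1

Best-Fit: [12,12] [10,10,12] [10,13] [10,12] [11] → 5 hosts.
Total size 112 vCPU; any packing needs at least ⌈112/32⌉ = 4 hosts.
An optimal packing achieves that bound: [13,12] [12,12] [12,10,10] [11,10,10] → 4 hosts.
Excess: 5 − 4 = 1.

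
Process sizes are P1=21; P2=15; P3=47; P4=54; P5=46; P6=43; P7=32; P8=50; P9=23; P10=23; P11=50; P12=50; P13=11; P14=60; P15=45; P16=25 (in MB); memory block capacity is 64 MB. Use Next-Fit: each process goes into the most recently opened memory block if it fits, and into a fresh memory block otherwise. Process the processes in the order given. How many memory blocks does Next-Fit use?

13

Put P1 (21 MB) in memory block 1; 43 MB remain.
Put P2 (15 MB) in memory block 1; 28 MB remain.
Put P3 (47 MB) in memory block 2; 17 MB remain.
Put P4 (54 MB) in memory block 3; 10 MB remain.
Put P5 (46 MB) in memory block 4; 18 MB remain.
Put P6 (43 MB) in memory block 5; 21 MB remain.
Put P7 (32 MB) in memory block 6; 32 MB remain.
Put P8 (50 MB) in memory block 7; 14 MB remain.
Put P9 (23 MB) in memory block 8; 41 MB remain.
Put P10 (23 MB) in memory block 8; 18 MB remain.
Put P11 (50 MB) in memory block 9; 14 MB remain.
Put P12 (50 MB) in memory block 10; 14 MB remain.
Put P13 (11 MB) in memory block 10; 3 MB remain.
Put P14 (60 MB) in memory block 11; 4 MB remain.
Put P15 (45 MB) in memory block 12; 19 MB remain.
Put P16 (25 MB) in memory block 13; 39 MB remain.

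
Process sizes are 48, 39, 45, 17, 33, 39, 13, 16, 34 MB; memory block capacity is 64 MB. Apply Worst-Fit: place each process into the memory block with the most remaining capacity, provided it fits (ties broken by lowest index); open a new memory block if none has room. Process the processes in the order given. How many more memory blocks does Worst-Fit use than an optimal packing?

0

Worst-Fit: [48] [39,17] [45] [33,13] [39,16] [34] → 6 memory blocks.
6 processes exceed 32 MB (half the capacity), and no two of those can share a memory block, so at least 6 memory blocks are needed.
So 6 is already optimal.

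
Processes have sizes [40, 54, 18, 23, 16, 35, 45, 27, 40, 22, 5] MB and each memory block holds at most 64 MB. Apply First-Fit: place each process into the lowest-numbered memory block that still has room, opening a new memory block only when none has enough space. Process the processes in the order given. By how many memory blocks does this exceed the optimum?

0

First-Fit: [40,18,5] [54] [23,16,22] [35,27] [45] [40] → 6 memory blocks.
Total size 325 MB; any packing needs at least ⌈325/64⌉ = 6 memory blocks.
So 6 is already optimal.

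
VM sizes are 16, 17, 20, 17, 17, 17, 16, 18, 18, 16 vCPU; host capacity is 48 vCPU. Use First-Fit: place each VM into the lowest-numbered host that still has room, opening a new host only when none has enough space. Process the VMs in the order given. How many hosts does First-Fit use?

5

Put 16 vCPU in host 1; 32 vCPU remain.
Put 17 vCPU in host 1; 15 vCPU remain.
Put 20 vCPU in host 2; 28 vCPU remain.
Put 17 vCPU in host 2; 11 vCPU remain.
Put 17 vCPU in host 3; 31 vCPU remain.
Put 17 vCPU in host 3; 14 vCPU remain.
Put 16 vCPU in host 4; 32 vCPU remain.
Put 18 vCPU in host 4; 14 vCPU remain.
Put 18 vCPU in host 5; 30 vCPU remain.
Put 16 vCPU in host 5; 14 vCPU remain.
Final hosts: [16,17] [20,17] [17,17] [16,18] [18,16].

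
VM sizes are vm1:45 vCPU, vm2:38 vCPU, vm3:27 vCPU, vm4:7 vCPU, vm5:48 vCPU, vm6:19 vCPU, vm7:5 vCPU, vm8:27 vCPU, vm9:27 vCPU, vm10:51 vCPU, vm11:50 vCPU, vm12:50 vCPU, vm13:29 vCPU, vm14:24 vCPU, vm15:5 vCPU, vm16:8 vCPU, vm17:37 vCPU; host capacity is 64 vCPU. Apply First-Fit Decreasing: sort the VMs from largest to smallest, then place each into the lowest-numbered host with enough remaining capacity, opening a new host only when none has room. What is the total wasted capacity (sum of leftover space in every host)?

79

Sorted descending: 51, 50, 50, 48, 45, 38, 37, 29, 27, 27, 27, 24, 19, 8, 7, 5, 5.
Put 51 vCPU in host 1; 13 vCPU remain.
Put 50 vCPU in host 2; 14 vCPU remain.
Put 50 vCPU in host 3; 14 vCPU remain.
Put 48 vCPU in host 4; 16 vCPU remain.
Put 45 vCPU in host 5; 19 vCPU remain.
Put 38 vCPU in host 6; 26 vCPU remain.
Put 37 vCPU in host 7; 27 vCPU remain.
Put 29 vCPU in host 8; 35 vCPU remain.
Put 27 vCPU in host 7; 0 vCPU remain.
Put 27 vCPU in host 8; 8 vCPU remain.
Put 27 vCPU in host 9; 37 vCPU remain.
Put 24 vCPU in host 6; 2 vCPU remain.
Put 19 vCPU in host 5; 0 vCPU remain.
Put 8 vCPU in host 1; 5 vCPU remain.
Put 7 vCPU in host 2; 7 vCPU remain.
Put 5 vCPU in host 1; 0 vCPU remain.
Put 5 vCPU in host 2; 2 vCPU remain.
9 hosts × 64 vCPU = 576 vCPU; used 497 vCPU; unused 79 vCPU.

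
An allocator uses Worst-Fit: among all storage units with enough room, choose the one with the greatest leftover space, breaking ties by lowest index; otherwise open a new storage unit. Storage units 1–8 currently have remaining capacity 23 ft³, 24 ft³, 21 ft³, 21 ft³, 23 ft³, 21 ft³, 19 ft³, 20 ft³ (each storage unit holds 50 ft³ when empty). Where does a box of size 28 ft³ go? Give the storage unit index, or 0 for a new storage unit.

No storage unit has ≥ 28 ft³ free, so a new storage unit is opened.

0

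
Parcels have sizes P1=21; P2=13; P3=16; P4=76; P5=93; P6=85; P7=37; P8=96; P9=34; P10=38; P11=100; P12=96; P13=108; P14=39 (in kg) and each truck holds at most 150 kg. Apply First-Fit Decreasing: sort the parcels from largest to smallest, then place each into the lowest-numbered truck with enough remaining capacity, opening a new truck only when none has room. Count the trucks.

7

Sorted descending: 108, 100, 96, 96, 93, 85, 76, 39, 38, 37, 34, 21, 16, 13.
Put 108 kg in truck 1; 42 kg remain.
Put 100 kg in truck 2; 50 kg remain.
Put 96 kg in truck 3; 54 kg remain.
Put 96 kg in truck 4; 54 kg remain.
Put 93 kg in truck 5; 57 kg remain.
Put 85 kg in truck 6; 65 kg remain.
Put 76 kg in truck 7; 74 kg remain.
Put 39 kg in truck 1; 3 kg remain.
Put 38 kg in truck 2; 12 kg remain.
Put 37 kg in truck 3; 17 kg remain.
Put 34 kg in truck 4; 20 kg remain.
Put 21 kg in truck 5; 36 kg remain.
Put 16 kg in truck 3; 1 kg remain.
Put 13 kg in truck 4; 7 kg remain.
Final trucks: [108,39] [100,38] [96,37,16] [96,34,13] [93,21] [85] [76].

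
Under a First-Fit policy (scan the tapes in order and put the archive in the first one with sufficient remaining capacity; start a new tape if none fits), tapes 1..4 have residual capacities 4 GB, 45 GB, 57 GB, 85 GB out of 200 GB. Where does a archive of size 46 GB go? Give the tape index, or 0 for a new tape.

3

Tapes with room: tape 3 (57 GB), tape 4 (85 GB).
The first with room is tape 3.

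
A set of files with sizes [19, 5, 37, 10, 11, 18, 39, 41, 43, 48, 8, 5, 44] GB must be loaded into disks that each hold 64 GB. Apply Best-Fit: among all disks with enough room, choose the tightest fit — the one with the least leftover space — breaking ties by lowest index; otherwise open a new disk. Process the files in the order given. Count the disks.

disk 1: place 19 GB, 45 GB left
disk 1: place 5 GB, 40 GB left
disk 1: place 37 GB, 3 GB left
disk 2: place 10 GB, 54 GB left
disk 2: place 11 GB, 43 GB left
disk 2: place 18 GB, 25 GB left
disk 3: place 39 GB, 25 GB left
disk 4: place 41 GB, 23 GB left
disk 5: place 43 GB, 21 GB left
disk 6: place 48 GB, 16 GB left
disk 6: place 8 GB, 8 GB left
disk 6: place 5 GB, 3 GB left
disk 7: place 44 GB, 20 GB left
Final disks: [19,5,37] [10,11,18] [39] [41] [43] [48,8,5] [44].

7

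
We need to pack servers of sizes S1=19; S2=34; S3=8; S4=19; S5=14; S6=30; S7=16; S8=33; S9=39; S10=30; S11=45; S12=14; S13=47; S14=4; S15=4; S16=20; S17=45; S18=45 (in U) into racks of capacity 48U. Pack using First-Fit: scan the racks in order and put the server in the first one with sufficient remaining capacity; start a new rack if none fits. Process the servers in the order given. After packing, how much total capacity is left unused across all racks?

62

S1 (19U) → rack 1 (remaining 29U)
S2 (34U) → rack 2 (remaining 14U)
S3 (8U) → rack 1 (remaining 21U)
S4 (19U) → rack 1 (remaining 2U)
S5 (14U) → rack 2 (remaining 0U)
S6 (30U) → rack 3 (remaining 18U)
S7 (16U) → rack 3 (remaining 2U)
S8 (33U) → rack 4 (remaining 15U)
S9 (39U) → rack 5 (remaining 9U)
S10 (30U) → rack 6 (remaining 18U)
S11 (45U) → rack 7 (remaining 3U)
S12 (14U) → rack 4 (remaining 1U)
S13 (47U) → rack 8 (remaining 1U)
S14 (4U) → rack 5 (remaining 5U)
S15 (4U) → rack 5 (remaining 1U)
S16 (20U) → rack 9 (remaining 28U)
S17 (45U) → rack 10 (remaining 3U)
S18 (45U) → rack 11 (remaining 3U)
11 racks × 48U = 528U; used 466U; unused 62U.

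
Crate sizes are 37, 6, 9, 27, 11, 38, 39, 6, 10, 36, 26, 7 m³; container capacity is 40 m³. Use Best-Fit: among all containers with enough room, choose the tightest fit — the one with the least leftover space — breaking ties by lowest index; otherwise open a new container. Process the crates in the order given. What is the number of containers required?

37 m³ → container 1 (remaining 3 m³)
6 m³ → container 2 (remaining 34 m³)
9 m³ → container 2 (remaining 25 m³)
27 m³ → container 3 (remaining 13 m³)
11 m³ → container 3 (remaining 2 m³)
38 m³ → container 4 (remaining 2 m³)
39 m³ → container 5 (remaining 1 m³)
6 m³ → container 2 (remaining 19 m³)
10 m³ → container 2 (remaining 9 m³)
36 m³ → container 6 (remaining 4 m³)
26 m³ → container 7 (remaining 14 m³)
7 m³ → container 2 (remaining 2 m³)
Final containers: [37] [6,9,6,10,7] [27,11] [38] [39] [36] [26].

7 containers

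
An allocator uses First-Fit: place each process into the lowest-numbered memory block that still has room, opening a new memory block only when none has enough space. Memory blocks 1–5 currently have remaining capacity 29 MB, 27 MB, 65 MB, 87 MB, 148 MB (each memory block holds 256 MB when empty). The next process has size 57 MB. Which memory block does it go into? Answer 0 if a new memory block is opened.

Memory blocks with room: memory block 3 (65 MB), memory block 4 (87 MB), memory block 5 (148 MB).
The first with room is memory block 3.

3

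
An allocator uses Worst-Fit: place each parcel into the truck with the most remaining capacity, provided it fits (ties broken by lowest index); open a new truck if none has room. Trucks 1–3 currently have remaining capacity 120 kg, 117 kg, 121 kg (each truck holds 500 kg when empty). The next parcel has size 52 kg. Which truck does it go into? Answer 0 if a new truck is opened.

Trucks with room: truck 1 (120 kg), truck 2 (117 kg), truck 3 (121 kg).
Most room is truck 3 with 121 kg free.

3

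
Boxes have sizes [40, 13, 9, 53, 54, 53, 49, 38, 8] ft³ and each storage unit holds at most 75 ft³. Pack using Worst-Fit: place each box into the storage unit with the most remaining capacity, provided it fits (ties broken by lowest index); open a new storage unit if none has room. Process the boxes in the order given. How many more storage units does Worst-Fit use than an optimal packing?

Worst-Fit: [40,13,9] [53] [54] [53] [49] [38,8] → 6 storage units.
6 boxes exceed 37.5 ft³ (half the capacity), and no two of those can share a storage unit, so at least 6 storage units are needed.
So 6 is already optimal.

0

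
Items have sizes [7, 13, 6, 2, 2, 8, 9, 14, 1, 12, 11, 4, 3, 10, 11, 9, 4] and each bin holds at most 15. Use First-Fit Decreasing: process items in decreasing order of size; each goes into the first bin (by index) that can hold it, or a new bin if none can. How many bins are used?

Sorted descending: 14, 13, 12, 11, 11, 10, 9, 9, 8, 7, 6, 4, 4, 3, 2, 2, 1.
14 → bin 1 (remaining 1)
13 → bin 2 (remaining 2)
12 → bin 3 (remaining 3)
11 → bin 4 (remaining 4)
11 → bin 5 (remaining 4)
10 → bin 6 (remaining 5)
9 → bin 7 (remaining 6)
9 → bin 8 (remaining 6)
8 → bin 9 (remaining 7)
7 → bin 9 (remaining 0)
6 → bin 7 (remaining 0)
4 → bin 4 (remaining 0)
4 → bin 5 (remaining 0)
3 → bin 3 (remaining 0)
2 → bin 2 (remaining 0)
2 → bin 6 (remaining 3)
1 → bin 1 (remaining 0)
Final bins: [14,1] [13,2] [12,3] [11,4] [11,4] [10,2] [9,6] [9] [8,7].

9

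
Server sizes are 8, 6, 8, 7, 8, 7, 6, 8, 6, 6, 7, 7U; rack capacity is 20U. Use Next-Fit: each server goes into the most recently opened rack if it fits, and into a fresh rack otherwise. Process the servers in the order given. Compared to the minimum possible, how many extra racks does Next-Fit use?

Next-Fit: [8,6] [8,7] [8,7] [6,8,6] [6,7,7] → 5 racks.
Total size 84U; any packing needs at least ⌈84/20⌉ = 5 racks.
So 5 is already optimal.

0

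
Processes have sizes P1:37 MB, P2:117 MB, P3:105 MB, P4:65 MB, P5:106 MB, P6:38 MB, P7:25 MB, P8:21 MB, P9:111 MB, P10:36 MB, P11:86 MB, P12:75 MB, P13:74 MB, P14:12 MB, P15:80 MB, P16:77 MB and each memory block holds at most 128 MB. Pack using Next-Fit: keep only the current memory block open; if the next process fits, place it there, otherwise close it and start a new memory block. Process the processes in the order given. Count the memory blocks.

12 memory blocks

Put P1 (37 MB) in memory block 1; 91 MB remain.
Put P2 (117 MB) in memory block 2; 11 MB remain.
Put P3 (105 MB) in memory block 3; 23 MB remain.
Put P4 (65 MB) in memory block 4; 63 MB remain.
Put P5 (106 MB) in memory block 5; 22 MB remain.
Put P6 (38 MB) in memory block 6; 90 MB remain.
Put P7 (25 MB) in memory block 6; 65 MB remain.
Put P8 (21 MB) in memory block 6; 44 MB remain.
Put P9 (111 MB) in memory block 7; 17 MB remain.
Put P10 (36 MB) in memory block 8; 92 MB remain.
Put P11 (86 MB) in memory block 8; 6 MB remain.
Put P12 (75 MB) in memory block 9; 53 MB remain.
Put P13 (74 MB) in memory block 10; 54 MB remain.
Put P14 (12 MB) in memory block 10; 42 MB remain.
Put P15 (80 MB) in memory block 11; 48 MB remain.
Put P16 (77 MB) in memory block 12; 51 MB remain.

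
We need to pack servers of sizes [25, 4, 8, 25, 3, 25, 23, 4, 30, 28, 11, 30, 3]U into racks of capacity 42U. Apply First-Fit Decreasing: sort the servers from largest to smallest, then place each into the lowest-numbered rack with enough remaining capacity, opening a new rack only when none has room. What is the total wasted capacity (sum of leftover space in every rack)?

Sorted descending: 30, 30, 28, 25, 25, 25, 23, 11, 8, 4, 4, 3, 3.
30U → rack 1 (remaining 12U)
30U → rack 2 (remaining 12U)
28U → rack 3 (remaining 14U)
25U → rack 4 (remaining 17U)
25U → rack 5 (remaining 17U)
25U → rack 6 (remaining 17U)
23U → rack 7 (remaining 19U)
11U → rack 1 (remaining 1U)
8U → rack 2 (remaining 4U)
4U → rack 2 (remaining 0U)
4U → rack 3 (remaining 10U)
3U → rack 3 (remaining 7U)
3U → rack 3 (remaining 4U)
7 racks × 42U = 294U; used 219U; unused 75U.

75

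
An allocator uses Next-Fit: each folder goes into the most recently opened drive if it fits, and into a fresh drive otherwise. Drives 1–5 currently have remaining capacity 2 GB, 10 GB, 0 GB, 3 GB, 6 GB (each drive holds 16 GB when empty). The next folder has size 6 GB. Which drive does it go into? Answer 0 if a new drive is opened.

Next-Fit only looks at drive 5, which has 6 GB free.
6 GB fits there.

5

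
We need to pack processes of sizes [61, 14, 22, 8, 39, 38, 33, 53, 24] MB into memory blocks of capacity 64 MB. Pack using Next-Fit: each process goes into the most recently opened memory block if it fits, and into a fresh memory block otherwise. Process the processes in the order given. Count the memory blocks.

Put 61 MB in memory block 1; 3 MB remain.
Put 14 MB in memory block 2; 50 MB remain.
Put 22 MB in memory block 2; 28 MB remain.
Put 8 MB in memory block 2; 20 MB remain.
Put 39 MB in memory block 3; 25 MB remain.
Put 38 MB in memory block 4; 26 MB remain.
Put 33 MB in memory block 5; 31 MB remain.
Put 53 MB in memory block 6; 11 MB remain.
Put 24 MB in memory block 7; 40 MB remain.
Final memory blocks: [61] [14,22,8] [39] [38] [33] [53] [24].

7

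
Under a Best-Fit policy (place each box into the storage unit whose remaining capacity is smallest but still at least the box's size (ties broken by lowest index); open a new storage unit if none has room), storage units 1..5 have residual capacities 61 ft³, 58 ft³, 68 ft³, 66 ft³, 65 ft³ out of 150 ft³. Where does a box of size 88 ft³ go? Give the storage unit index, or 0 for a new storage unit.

0

No storage unit has ≥ 88 ft³ free, so a new storage unit is opened.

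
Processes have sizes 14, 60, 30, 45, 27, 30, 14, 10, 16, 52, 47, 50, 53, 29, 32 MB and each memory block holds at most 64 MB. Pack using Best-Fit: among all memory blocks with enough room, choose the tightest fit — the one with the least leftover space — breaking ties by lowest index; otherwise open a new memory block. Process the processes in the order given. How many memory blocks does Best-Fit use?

9

14 MB → memory block 1 (remaining 50 MB)
60 MB → memory block 2 (remaining 4 MB)
30 MB → memory block 1 (remaining 20 MB)
45 MB → memory block 3 (remaining 19 MB)
27 MB → memory block 4 (remaining 37 MB)
30 MB → memory block 4 (remaining 7 MB)
14 MB → memory block 3 (remaining 5 MB)
10 MB → memory block 1 (remaining 10 MB)
16 MB → memory block 5 (remaining 48 MB)
52 MB → memory block 6 (remaining 12 MB)
47 MB → memory block 5 (remaining 1 MB)
50 MB → memory block 7 (remaining 14 MB)
53 MB → memory block 8 (remaining 11 MB)
29 MB → memory block 9 (remaining 35 MB)
32 MB → memory block 9 (remaining 3 MB)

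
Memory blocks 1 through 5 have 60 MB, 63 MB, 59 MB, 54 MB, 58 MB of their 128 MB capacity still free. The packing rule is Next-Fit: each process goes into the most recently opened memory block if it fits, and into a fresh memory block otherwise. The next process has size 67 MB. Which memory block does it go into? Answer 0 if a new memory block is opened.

0

Next-Fit only looks at memory block 5, which has 58 MB free.
67 MB does not fit, so a new memory block is opened.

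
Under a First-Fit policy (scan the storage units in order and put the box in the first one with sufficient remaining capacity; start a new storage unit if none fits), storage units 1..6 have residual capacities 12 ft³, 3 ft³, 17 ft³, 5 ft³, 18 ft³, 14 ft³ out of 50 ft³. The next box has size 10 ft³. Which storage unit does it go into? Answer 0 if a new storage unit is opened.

Storage units with room: storage unit 1 (12 ft³), storage unit 3 (17 ft³), storage unit 5 (18 ft³), storage unit 6 (14 ft³).
The first with room is storage unit 1.

1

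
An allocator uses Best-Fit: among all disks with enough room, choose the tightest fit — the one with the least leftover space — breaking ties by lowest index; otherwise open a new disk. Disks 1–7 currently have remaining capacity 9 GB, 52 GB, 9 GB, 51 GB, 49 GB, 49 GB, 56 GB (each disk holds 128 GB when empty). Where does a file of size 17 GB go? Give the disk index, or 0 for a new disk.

5

Disks with room: disk 2 (52 GB), disk 4 (51 GB), disk 5 (49 GB), disk 6 (49 GB), disk 7 (56 GB).
Tightest fit is disk 5 with 49 GB free.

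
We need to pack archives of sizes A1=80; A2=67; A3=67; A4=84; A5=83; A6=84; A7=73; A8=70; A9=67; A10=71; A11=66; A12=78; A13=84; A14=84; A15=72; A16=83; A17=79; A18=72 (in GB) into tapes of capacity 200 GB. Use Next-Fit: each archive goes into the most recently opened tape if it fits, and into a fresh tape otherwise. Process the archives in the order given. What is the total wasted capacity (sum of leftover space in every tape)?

436

Put A1 (80 GB) in tape 1; 120 GB remain.
Put A2 (67 GB) in tape 1; 53 GB remain.
Put A3 (67 GB) in tape 2; 133 GB remain.
Put A4 (84 GB) in tape 2; 49 GB remain.
Put A5 (83 GB) in tape 3; 117 GB remain.
Put A6 (84 GB) in tape 3; 33 GB remain.
Put A7 (73 GB) in tape 4; 127 GB remain.
Put A8 (70 GB) in tape 4; 57 GB remain.
Put A9 (67 GB) in tape 5; 133 GB remain.
Put A10 (71 GB) in tape 5; 62 GB remain.
Put A11 (66 GB) in tape 6; 134 GB remain.
Put A12 (78 GB) in tape 6; 56 GB remain.
Put A13 (84 GB) in tape 7; 116 GB remain.
Put A14 (84 GB) in tape 7; 32 GB remain.
Put A15 (72 GB) in tape 8; 128 GB remain.
Put A16 (83 GB) in tape 8; 45 GB remain.
Put A17 (79 GB) in tape 9; 121 GB remain.
Put A18 (72 GB) in tape 9; 49 GB remain.
9 tapes × 200 GB = 1800 GB; used 1364 GB; unused 436 GB.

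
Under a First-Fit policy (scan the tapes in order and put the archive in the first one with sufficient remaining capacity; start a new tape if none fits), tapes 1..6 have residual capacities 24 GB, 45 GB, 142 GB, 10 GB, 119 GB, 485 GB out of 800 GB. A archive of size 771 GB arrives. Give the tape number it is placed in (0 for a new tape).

0

No tape has ≥ 771 GB free, so a new tape is opened.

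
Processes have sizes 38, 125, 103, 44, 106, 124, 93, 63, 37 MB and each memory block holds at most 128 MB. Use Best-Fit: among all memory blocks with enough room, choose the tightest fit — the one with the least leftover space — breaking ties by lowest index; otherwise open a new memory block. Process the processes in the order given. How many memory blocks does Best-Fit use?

7

38 MB → memory block 1 (remaining 90 MB)
125 MB → memory block 2 (remaining 3 MB)
103 MB → memory block 3 (remaining 25 MB)
44 MB → memory block 1 (remaining 46 MB)
106 MB → memory block 4 (remaining 22 MB)
124 MB → memory block 5 (remaining 4 MB)
93 MB → memory block 6 (remaining 35 MB)
63 MB → memory block 7 (remaining 65 MB)
37 MB → memory block 1 (remaining 9 MB)
Final memory blocks: [38,44,37] [125] [103] [106] [124] [93] [63].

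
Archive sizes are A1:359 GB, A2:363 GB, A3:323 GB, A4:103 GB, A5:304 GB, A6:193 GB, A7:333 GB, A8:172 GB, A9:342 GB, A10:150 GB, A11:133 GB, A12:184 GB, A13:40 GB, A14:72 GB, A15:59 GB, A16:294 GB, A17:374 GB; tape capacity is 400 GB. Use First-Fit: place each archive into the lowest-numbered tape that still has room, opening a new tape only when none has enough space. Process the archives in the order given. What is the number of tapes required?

11

Put A1 (359 GB) in tape 1; 41 GB remain.
Put A2 (363 GB) in tape 2; 37 GB remain.
Put A3 (323 GB) in tape 3; 77 GB remain.
Put A4 (103 GB) in tape 4; 297 GB remain.
Put A5 (304 GB) in tape 5; 96 GB remain.
Put A6 (193 GB) in tape 4; 104 GB remain.
Put A7 (333 GB) in tape 6; 67 GB remain.
Put A8 (172 GB) in tape 7; 228 GB remain.
Put A9 (342 GB) in tape 8; 58 GB remain.
Put A10 (150 GB) in tape 7; 78 GB remain.
Put A11 (133 GB) in tape 9; 267 GB remain.
Put A12 (184 GB) in tape 9; 83 GB remain.
Put A13 (40 GB) in tape 1; 1 GB remain.
Put A14 (72 GB) in tape 3; 5 GB remain.
Put A15 (59 GB) in tape 4; 45 GB remain.
Put A16 (294 GB) in tape 10; 106 GB remain.
Put A17 (374 GB) in tape 11; 26 GB remain.
Final tapes: [359,40] [363] [323,72] [103,193,59] [304] [333] [172,150] [342] [133,184] [294] [374].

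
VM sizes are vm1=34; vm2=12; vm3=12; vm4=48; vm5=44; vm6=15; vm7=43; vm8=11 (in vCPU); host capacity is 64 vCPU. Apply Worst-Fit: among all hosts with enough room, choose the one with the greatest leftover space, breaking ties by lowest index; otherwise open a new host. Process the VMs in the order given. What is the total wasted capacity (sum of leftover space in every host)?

37

Put vm1 (34 vCPU) in host 1; 30 vCPU remain.
Put vm2 (12 vCPU) in host 1; 18 vCPU remain.
Put vm3 (12 vCPU) in host 1; 6 vCPU remain.
Put vm4 (48 vCPU) in host 2; 16 vCPU remain.
Put vm5 (44 vCPU) in host 3; 20 vCPU remain.
Put vm6 (15 vCPU) in host 3; 5 vCPU remain.
Put vm7 (43 vCPU) in host 4; 21 vCPU remain.
Put vm8 (11 vCPU) in host 4; 10 vCPU remain.
4 hosts × 64 vCPU = 256 vCPU; used 219 vCPU; unused 37 vCPU.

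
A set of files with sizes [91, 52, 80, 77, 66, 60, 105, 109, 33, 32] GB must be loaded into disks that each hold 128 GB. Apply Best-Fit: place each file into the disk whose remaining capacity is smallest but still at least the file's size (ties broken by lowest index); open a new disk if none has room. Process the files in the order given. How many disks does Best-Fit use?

Put 91 GB in disk 1; 37 GB remain.
Put 52 GB in disk 2; 76 GB remain.
Put 80 GB in disk 3; 48 GB remain.
Put 77 GB in disk 4; 51 GB remain.
Put 66 GB in disk 2; 10 GB remain.
Put 60 GB in disk 5; 68 GB remain.
Put 105 GB in disk 6; 23 GB remain.
Put 109 GB in disk 7; 19 GB remain.
Put 33 GB in disk 1; 4 GB remain.
Put 32 GB in disk 3; 16 GB remain.
Final disks: [91,33] [52,66] [80,32] [77] [60] [105] [109].

7 disks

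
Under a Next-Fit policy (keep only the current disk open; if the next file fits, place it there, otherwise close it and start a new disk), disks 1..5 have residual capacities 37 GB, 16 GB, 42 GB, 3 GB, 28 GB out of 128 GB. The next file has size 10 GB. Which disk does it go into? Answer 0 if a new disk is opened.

5

Next-Fit only looks at disk 5, which has 28 GB free.
10 GB fits there.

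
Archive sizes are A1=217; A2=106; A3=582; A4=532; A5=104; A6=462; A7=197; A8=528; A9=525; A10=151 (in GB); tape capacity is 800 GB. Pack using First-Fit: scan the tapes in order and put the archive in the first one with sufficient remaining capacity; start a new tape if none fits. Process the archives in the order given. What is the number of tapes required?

A1 (217 GB) → tape 1 (remaining 583 GB)
A2 (106 GB) → tape 1 (remaining 477 GB)
A3 (582 GB) → tape 2 (remaining 218 GB)
A4 (532 GB) → tape 3 (remaining 268 GB)
A5 (104 GB) → tape 1 (remaining 373 GB)
A6 (462 GB) → tape 4 (remaining 338 GB)
A7 (197 GB) → tape 1 (remaining 176 GB)
A8 (528 GB) → tape 5 (remaining 272 GB)
A9 (525 GB) → tape 6 (remaining 275 GB)
A10 (151 GB) → tape 1 (remaining 25 GB)
Final tapes: [217,106,104,197,151] [582] [532] [462] [528] [525].

6 tapes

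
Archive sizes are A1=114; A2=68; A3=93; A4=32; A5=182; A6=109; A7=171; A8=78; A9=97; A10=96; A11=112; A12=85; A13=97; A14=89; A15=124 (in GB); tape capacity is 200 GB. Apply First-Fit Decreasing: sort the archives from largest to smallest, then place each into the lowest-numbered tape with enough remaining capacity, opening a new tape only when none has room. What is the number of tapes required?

9 tapes

Sorted descending: 182, 171, 124, 114, 112, 109, 97, 97, 96, 93, 89, 85, 78, 68, 32.
tape 1: place 182 GB, 18 GB left
tape 2: place 171 GB, 29 GB left
tape 3: place 124 GB, 76 GB left
tape 4: place 114 GB, 86 GB left
tape 5: place 112 GB, 88 GB left
tape 6: place 109 GB, 91 GB left
tape 7: place 97 GB, 103 GB left
tape 7: place 97 GB, 6 GB left
tape 8: place 96 GB, 104 GB left
tape 8: place 93 GB, 11 GB left
tape 6: place 89 GB, 2 GB left
tape 4: place 85 GB, 1 GB left
tape 5: place 78 GB, 10 GB left
tape 3: place 68 GB, 8 GB left
tape 9: place 32 GB, 168 GB left
Final tapes: [182] [171] [124,68] [114,85] [112,78] [109,89] [97,97] [96,93] [32].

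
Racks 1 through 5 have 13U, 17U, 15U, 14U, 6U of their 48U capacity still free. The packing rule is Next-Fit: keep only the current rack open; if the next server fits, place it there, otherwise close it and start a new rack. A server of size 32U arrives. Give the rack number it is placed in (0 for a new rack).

Next-Fit only looks at rack 5, which has 6U free.
32U does not fit, so a new rack is opened.

0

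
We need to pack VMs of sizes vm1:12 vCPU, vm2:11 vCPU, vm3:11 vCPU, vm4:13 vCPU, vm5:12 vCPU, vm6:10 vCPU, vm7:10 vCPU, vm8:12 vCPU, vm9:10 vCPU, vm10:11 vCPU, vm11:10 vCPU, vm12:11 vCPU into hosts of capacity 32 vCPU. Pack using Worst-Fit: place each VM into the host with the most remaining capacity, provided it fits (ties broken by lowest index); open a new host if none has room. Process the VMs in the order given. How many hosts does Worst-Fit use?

vm1 (12 vCPU) → host 1 (remaining 20 vCPU)
vm2 (11 vCPU) → host 1 (remaining 9 vCPU)
vm3 (11 vCPU) → host 2 (remaining 21 vCPU)
vm4 (13 vCPU) → host 2 (remaining 8 vCPU)
vm5 (12 vCPU) → host 3 (remaining 20 vCPU)
vm6 (10 vCPU) → host 3 (remaining 10 vCPU)
vm7 (10 vCPU) → host 3 (remaining 0 vCPU)
vm8 (12 vCPU) → host 4 (remaining 20 vCPU)
vm9 (10 vCPU) → host 4 (remaining 10 vCPU)
vm10 (11 vCPU) → host 5 (remaining 21 vCPU)
vm11 (10 vCPU) → host 5 (remaining 11 vCPU)
vm12 (11 vCPU) → host 5 (remaining 0 vCPU)
Final hosts: [12,11] [11,13] [12,10,10] [12,10] [11,10,11].

5 hosts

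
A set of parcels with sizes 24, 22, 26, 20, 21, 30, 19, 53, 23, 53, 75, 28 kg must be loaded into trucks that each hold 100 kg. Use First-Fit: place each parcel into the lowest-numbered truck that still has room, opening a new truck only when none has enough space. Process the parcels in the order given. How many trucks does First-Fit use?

5

truck 1: place 24 kg, 76 kg left
truck 1: place 22 kg, 54 kg left
truck 1: place 26 kg, 28 kg left
truck 1: place 20 kg, 8 kg left
truck 2: place 21 kg, 79 kg left
truck 2: place 30 kg, 49 kg left
truck 2: place 19 kg, 30 kg left
truck 3: place 53 kg, 47 kg left
truck 2: place 23 kg, 7 kg left
truck 4: place 53 kg, 47 kg left
truck 5: place 75 kg, 25 kg left
truck 3: place 28 kg, 19 kg left
Final trucks: [24,22,26,20] [21,30,19,23] [53,28] [53] [75].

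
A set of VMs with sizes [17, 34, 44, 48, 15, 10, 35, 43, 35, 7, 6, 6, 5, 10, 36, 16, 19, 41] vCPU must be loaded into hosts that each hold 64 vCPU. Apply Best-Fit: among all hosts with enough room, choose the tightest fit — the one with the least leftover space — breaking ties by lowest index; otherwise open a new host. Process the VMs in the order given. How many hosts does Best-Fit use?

8

Put 17 vCPU in host 1; 47 vCPU remain.
Put 34 vCPU in host 1; 13 vCPU remain.
Put 44 vCPU in host 2; 20 vCPU remain.
Put 48 vCPU in host 3; 16 vCPU remain.
Put 15 vCPU in host 3; 1 vCPU remain.
Put 10 vCPU in host 1; 3 vCPU remain.
Put 35 vCPU in host 4; 29 vCPU remain.
Put 43 vCPU in host 5; 21 vCPU remain.
Put 35 vCPU in host 6; 29 vCPU remain.
Put 7 vCPU in host 2; 13 vCPU remain.
Put 6 vCPU in host 2; 7 vCPU remain.
Put 6 vCPU in host 2; 1 vCPU remain.
Put 5 vCPU in host 5; 16 vCPU remain.
Put 10 vCPU in host 5; 6 vCPU remain.
Put 36 vCPU in host 7; 28 vCPU remain.
Put 16 vCPU in host 7; 12 vCPU remain.
Put 19 vCPU in host 4; 10 vCPU remain.
Put 41 vCPU in host 8; 23 vCPU remain.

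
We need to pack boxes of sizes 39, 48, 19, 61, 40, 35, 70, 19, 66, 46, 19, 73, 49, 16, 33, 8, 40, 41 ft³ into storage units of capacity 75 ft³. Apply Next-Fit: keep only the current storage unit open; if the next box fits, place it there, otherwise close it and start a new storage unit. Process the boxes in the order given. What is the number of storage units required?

13

Put 39 ft³ in storage unit 1; 36 ft³ remain.
Put 48 ft³ in storage unit 2; 27 ft³ remain.
Put 19 ft³ in storage unit 2; 8 ft³ remain.
Put 61 ft³ in storage unit 3; 14 ft³ remain.
Put 40 ft³ in storage unit 4; 35 ft³ remain.
Put 35 ft³ in storage unit 4; 0 ft³ remain.
Put 70 ft³ in storage unit 5; 5 ft³ remain.
Put 19 ft³ in storage unit 6; 56 ft³ remain.
Put 66 ft³ in storage unit 7; 9 ft³ remain.
Put 46 ft³ in storage unit 8; 29 ft³ remain.
Put 19 ft³ in storage unit 8; 10 ft³ remain.
Put 73 ft³ in storage unit 9; 2 ft³ remain.
Put 49 ft³ in storage unit 10; 26 ft³ remain.
Put 16 ft³ in storage unit 10; 10 ft³ remain.
Put 33 ft³ in storage unit 11; 42 ft³ remain.
Put 8 ft³ in storage unit 11; 34 ft³ remain.
Put 40 ft³ in storage unit 12; 35 ft³ remain.
Put 41 ft³ in storage unit 13; 34 ft³ remain.
Final storage units: [39] [48,19] [61] [40,35] [70] [19] [66] [46,19] [73] [49,16] [33,8] [40] [41].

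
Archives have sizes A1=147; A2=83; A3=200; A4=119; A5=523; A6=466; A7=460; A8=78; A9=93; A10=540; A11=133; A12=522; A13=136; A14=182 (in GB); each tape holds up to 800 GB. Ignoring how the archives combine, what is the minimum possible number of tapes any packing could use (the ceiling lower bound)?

Total size = 147 + 83 + 200 + 119 + 523 + 466 + 460 + 78 + 93 + 540 + 133 + 522 + 136 + 182 = 3682 GB.
⌈3682 / 800⌉ = 5.

5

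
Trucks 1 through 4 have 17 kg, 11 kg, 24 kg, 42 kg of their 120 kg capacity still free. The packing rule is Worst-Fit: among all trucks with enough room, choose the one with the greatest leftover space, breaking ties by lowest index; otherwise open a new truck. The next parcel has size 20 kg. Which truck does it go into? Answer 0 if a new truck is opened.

Trucks with room: truck 3 (24 kg), truck 4 (42 kg).
Most room is truck 4 with 42 kg free.

4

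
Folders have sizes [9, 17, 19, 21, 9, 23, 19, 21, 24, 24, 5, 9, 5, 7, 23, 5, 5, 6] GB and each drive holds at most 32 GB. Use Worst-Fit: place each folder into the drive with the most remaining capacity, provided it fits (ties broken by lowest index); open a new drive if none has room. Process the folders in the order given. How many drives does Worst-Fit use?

9 drives

9 GB → drive 1 (remaining 23 GB)
17 GB → drive 1 (remaining 6 GB)
19 GB → drive 2 (remaining 13 GB)
21 GB → drive 3 (remaining 11 GB)
9 GB → drive 2 (remaining 4 GB)
23 GB → drive 4 (remaining 9 GB)
19 GB → drive 5 (remaining 13 GB)
21 GB → drive 6 (remaining 11 GB)
24 GB → drive 7 (remaining 8 GB)
24 GB → drive 8 (remaining 8 GB)
5 GB → drive 5 (remaining 8 GB)
9 GB → drive 3 (remaining 2 GB)
5 GB → drive 6 (remaining 6 GB)
7 GB → drive 4 (remaining 2 GB)
23 GB → drive 9 (remaining 9 GB)
5 GB → drive 9 (remaining 4 GB)
5 GB → drive 5 (remaining 3 GB)
6 GB → drive 7 (remaining 2 GB)
Final drives: [9,17] [19,9] [21,9] [23,7] [19,5,5] [21,5] [24,6] [24] [23,5].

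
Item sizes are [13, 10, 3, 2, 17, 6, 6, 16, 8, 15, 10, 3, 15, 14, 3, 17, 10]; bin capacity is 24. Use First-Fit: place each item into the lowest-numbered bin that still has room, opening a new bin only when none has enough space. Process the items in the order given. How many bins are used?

13 → bin 1 (remaining 11)
10 → bin 1 (remaining 1)
3 → bin 2 (remaining 21)
2 → bin 2 (remaining 19)
17 → bin 2 (remaining 2)
6 → bin 3 (remaining 18)
6 → bin 3 (remaining 12)
16 → bin 4 (remaining 8)
8 → bin 3 (remaining 4)
15 → bin 5 (remaining 9)
10 → bin 6 (remaining 14)
3 → bin 3 (remaining 1)
15 → bin 7 (remaining 9)
14 → bin 6 (remaining 0)
3 → bin 4 (remaining 5)
17 → bin 8 (remaining 7)
10 → bin 9 (remaining 14)
Final bins: [13,10] [3,2,17] [6,6,8,3] [16,3] [15] [10,14] [15] [17] [10].

9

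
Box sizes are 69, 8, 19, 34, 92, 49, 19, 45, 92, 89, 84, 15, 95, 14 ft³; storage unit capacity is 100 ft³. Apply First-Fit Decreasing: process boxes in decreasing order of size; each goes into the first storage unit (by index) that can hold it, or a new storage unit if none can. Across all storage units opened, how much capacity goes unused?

76

Sorted descending: 95, 92, 92, 89, 84, 69, 49, 45, 34, 19, 19, 15, 14, 8.
95 ft³ → storage unit 1 (remaining 5 ft³)
92 ft³ → storage unit 2 (remaining 8 ft³)
92 ft³ → storage unit 3 (remaining 8 ft³)
89 ft³ → storage unit 4 (remaining 11 ft³)
84 ft³ → storage unit 5 (remaining 16 ft³)
69 ft³ → storage unit 6 (remaining 31 ft³)
49 ft³ → storage unit 7 (remaining 51 ft³)
45 ft³ → storage unit 7 (remaining 6 ft³)
34 ft³ → storage unit 8 (remaining 66 ft³)
19 ft³ → storage unit 6 (remaining 12 ft³)
19 ft³ → storage unit 8 (remaining 47 ft³)
15 ft³ → storage unit 5 (remaining 1 ft³)
14 ft³ → storage unit 8 (remaining 33 ft³)
8 ft³ → storage unit 2 (remaining 0 ft³)
8 storage units × 100 ft³ = 800 ft³; used 724 ft³; unused 76 ft³.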